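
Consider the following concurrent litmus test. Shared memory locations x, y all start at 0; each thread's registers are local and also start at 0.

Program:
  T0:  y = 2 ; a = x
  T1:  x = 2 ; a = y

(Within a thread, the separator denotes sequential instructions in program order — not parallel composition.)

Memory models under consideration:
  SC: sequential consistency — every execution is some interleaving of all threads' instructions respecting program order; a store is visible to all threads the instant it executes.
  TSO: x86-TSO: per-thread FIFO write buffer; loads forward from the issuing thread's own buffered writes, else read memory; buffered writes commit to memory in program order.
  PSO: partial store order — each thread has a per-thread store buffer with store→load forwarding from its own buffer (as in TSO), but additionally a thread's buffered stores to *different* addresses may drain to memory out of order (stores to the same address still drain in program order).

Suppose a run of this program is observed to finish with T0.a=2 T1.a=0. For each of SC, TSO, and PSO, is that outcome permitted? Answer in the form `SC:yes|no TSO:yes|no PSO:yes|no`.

SC:yes TSO:yes PSO:yes

outcome vector order: (T0.a,T1.a)
SC: 3 outcomes — {<0 2>; <2 0>; <2 2>}
TSO: 4 outcomes — {<0 0>; <0 2>; <2 0>; <2 2>}
PSO: 4 outcomes — {<0 0>; <0 2>; <2 0>; <2 2>}
target <2 0> ∈ {SC,TSO,PSO}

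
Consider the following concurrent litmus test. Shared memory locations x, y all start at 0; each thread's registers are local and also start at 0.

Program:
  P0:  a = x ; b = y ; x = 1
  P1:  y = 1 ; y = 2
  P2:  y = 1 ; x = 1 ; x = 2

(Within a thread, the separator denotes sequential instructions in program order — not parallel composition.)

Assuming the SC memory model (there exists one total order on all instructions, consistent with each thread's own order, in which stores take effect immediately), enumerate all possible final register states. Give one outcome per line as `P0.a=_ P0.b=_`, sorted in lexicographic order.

P0.a=0 P0.b=0
P0.a=0 P0.b=1
P0.a=0 P0.b=2
P0.a=1 P0.b=1
P0.a=1 P0.b=2
P0.a=2 P0.b=1
P0.a=2 P0.b=2

outcome vector order: (P0.a,P0.b)
|SC outcomes| = 7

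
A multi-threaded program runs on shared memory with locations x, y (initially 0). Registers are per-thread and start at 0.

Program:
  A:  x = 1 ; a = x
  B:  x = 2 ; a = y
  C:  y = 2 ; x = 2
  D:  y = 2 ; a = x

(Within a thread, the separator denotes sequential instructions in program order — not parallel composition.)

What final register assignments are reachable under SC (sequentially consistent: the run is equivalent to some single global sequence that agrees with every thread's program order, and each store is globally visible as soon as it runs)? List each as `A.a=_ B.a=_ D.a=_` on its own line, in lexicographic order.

A.a=1 B.a=0 D.a=1
A.a=1 B.a=0 D.a=2
A.a=1 B.a=2 D.a=0
A.a=1 B.a=2 D.a=1
A.a=1 B.a=2 D.a=2
A.a=2 B.a=0 D.a=1
A.a=2 B.a=0 D.a=2
A.a=2 B.a=2 D.a=0
A.a=2 B.a=2 D.a=1
A.a=2 B.a=2 D.a=2

outcome vector order: (A.a,B.a,D.a)
|SC outcomes| = 10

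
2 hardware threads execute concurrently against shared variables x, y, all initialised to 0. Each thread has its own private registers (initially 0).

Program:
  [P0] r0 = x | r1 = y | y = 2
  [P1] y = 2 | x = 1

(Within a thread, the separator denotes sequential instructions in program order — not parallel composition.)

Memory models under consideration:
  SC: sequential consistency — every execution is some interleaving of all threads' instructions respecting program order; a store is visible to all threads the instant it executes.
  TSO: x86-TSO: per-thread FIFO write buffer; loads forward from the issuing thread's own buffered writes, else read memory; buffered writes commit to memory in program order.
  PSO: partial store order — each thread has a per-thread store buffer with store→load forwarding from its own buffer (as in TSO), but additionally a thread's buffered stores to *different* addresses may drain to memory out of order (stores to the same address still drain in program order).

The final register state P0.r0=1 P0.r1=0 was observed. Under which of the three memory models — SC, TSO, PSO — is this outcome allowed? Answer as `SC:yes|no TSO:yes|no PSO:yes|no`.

outcome vector order: (P0.r0,P0.r1)
[SC] allowed = {(0,0) (0,2) (1,2)}
[TSO] allowed = {(0,0) (0,2) (1,2)}
[PSO] allowed = {(0,0) (0,2) (1,0) (1,2)}
target (1,0) ∈ {PSO}

SC:no TSO:no PSO:yes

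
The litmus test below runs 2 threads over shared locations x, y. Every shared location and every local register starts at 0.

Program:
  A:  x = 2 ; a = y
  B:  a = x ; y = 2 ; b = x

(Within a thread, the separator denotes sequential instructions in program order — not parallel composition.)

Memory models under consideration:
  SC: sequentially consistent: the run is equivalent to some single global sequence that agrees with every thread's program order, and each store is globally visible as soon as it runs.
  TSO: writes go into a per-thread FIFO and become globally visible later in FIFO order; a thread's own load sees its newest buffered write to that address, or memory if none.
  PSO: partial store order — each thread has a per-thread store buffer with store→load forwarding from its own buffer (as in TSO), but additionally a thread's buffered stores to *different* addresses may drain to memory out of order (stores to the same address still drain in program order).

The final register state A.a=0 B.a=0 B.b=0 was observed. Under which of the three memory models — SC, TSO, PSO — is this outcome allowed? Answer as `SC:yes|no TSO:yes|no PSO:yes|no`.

outcome vector order: (A.a,B.a,B.b)
SC (5): 0/0/2, 0/2/2, 2/0/0, 2/0/2, 2/2/2
TSO (6): 0/0/0, 0/0/2, 0/2/2, 2/0/0, 2/0/2, 2/2/2
PSO (6): 0/0/0, 0/0/2, 0/2/2, 2/0/0, 2/0/2, 2/2/2
target 0/0/0 ∈ {TSO,PSO}

SC:no TSO:yes PSO:yes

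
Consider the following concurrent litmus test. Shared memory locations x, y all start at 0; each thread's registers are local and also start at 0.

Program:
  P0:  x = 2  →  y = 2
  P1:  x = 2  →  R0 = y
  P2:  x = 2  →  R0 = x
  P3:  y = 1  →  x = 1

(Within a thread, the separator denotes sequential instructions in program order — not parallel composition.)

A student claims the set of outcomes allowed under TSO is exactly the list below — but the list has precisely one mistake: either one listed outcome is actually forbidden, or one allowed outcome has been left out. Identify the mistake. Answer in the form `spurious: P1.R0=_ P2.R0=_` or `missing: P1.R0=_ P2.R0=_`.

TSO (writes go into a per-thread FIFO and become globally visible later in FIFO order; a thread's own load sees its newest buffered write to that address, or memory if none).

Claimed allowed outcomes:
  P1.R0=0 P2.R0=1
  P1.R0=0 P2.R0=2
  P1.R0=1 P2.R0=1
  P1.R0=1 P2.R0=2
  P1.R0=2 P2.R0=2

outcome vector order: (P1.R0,P2.R0)
[TSO] allowed = {<0 1>, <0 2>, <1 1>, <1 2>, <2 1>, <2 2>}
TSO∖claimed = {<2 1>}

missing: P1.R0=2 P2.R0=1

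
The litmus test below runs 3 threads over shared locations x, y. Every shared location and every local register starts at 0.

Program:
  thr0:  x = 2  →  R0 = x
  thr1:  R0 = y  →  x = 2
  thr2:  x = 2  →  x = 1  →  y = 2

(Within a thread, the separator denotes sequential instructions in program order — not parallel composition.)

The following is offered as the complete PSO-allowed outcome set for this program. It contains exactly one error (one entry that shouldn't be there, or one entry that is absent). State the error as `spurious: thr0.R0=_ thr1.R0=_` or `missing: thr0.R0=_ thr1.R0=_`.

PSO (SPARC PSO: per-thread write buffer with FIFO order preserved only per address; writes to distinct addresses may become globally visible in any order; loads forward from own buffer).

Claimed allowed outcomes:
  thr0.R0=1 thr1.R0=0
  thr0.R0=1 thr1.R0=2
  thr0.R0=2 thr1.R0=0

missing: thr0.R0=2 thr1.R0=2

outcome vector order: (thr0.R0,thr1.R0)
[PSO] allowed = {<1 0> <1 2> <2 0> <2 2>}
PSO∖claimed = {<2 2>}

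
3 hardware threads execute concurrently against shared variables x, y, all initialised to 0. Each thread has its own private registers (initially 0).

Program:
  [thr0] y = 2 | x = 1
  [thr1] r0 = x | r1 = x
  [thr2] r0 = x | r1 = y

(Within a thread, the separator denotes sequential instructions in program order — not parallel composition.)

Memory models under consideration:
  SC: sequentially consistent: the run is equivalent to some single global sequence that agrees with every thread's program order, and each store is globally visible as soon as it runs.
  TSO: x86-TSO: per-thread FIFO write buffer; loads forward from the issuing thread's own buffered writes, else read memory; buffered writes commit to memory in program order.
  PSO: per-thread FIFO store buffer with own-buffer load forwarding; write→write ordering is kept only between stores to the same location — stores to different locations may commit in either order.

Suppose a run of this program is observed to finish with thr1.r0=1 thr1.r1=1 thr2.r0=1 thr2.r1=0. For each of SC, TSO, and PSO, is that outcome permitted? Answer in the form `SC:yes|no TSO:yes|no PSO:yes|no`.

SC:no TSO:no PSO:yes

outcome vector order: (thr1.r0,thr1.r1,thr2.r0,thr2.r1)
[SC] allowed = {(0,0,0,0), (0,0,0,2), (0,0,1,2), (0,1,0,0), (0,1,0,2), (0,1,1,2), (1,1,0,0), (1,1,0,2), (1,1,1,2)}
[TSO] allowed = {(0,0,0,0), (0,0,0,2), (0,0,1,2), (0,1,0,0), (0,1,0,2), (0,1,1,2), (1,1,0,0), (1,1,0,2), (1,1,1,2)}
[PSO] allowed = {(0,0,0,0), (0,0,0,2), (0,0,1,0), (0,0,1,2), (0,1,0,0), (0,1,0,2), (0,1,1,0), (0,1,1,2), (1,1,0,0), (1,1,0,2), (1,1,1,0), (1,1,1,2)}
target (1,1,1,0) ∈ {PSO}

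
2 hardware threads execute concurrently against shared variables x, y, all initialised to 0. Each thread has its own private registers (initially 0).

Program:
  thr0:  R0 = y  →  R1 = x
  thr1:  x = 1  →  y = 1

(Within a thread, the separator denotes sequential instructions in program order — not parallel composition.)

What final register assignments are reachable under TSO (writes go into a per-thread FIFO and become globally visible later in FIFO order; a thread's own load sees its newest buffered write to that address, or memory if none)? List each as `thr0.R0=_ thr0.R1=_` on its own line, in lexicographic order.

thr0.R0=0 thr0.R1=0
thr0.R0=0 thr0.R1=1
thr0.R0=1 thr0.R1=1

outcome vector order: (thr0.R0,thr0.R1)
|TSO outcomes| = 3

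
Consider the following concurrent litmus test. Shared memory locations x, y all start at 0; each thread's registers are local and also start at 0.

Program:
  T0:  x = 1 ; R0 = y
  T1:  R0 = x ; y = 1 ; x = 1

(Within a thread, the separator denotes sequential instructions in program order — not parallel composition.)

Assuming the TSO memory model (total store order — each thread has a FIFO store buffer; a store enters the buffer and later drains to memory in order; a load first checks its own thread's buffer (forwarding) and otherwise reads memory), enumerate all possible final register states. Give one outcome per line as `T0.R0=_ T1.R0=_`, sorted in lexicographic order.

outcome vector order: (T0.R0,T1.R0)
|TSO outcomes| = 4

T0.R0=0 T1.R0=0
T0.R0=0 T1.R0=1
T0.R0=1 T1.R0=0
T0.R0=1 T1.R0=1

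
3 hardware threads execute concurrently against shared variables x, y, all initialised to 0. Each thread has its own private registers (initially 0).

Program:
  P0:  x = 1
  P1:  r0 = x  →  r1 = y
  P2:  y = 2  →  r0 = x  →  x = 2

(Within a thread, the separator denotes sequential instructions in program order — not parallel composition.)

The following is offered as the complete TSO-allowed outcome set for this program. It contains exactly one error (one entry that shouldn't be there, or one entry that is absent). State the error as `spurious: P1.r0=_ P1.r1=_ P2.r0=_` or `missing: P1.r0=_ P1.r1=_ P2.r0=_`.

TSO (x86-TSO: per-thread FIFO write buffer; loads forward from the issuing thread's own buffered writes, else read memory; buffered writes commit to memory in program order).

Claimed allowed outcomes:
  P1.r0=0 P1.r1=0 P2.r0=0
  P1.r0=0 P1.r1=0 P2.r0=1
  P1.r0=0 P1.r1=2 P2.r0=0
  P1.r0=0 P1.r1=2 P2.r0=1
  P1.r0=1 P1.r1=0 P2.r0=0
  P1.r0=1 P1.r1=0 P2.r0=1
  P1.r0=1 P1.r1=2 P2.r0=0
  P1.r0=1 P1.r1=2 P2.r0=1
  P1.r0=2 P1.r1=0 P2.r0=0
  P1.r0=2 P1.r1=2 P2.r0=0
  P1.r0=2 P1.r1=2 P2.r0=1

outcome vector order: (P1.r0,P1.r1,P2.r0)
TSO (10): (0,0,0); (0,0,1); (0,2,0); (0,2,1); (1,0,0); (1,0,1); (1,2,0); (1,2,1); (2,2,0); (2,2,1)
claimed∖TSO = {(2,0,0)}

spurious: P1.r0=2 P1.r1=0 P2.r0=0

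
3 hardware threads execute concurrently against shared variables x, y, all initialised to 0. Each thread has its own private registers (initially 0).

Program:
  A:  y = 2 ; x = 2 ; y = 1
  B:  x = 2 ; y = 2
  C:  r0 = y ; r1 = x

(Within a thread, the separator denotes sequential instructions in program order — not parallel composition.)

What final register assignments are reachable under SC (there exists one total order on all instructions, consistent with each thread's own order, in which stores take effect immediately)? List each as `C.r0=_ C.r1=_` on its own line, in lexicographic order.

outcome vector order: (C.r0,C.r1)
|SC outcomes| = 5

C.r0=0 C.r1=0
C.r0=0 C.r1=2
C.r0=1 C.r1=2
C.r0=2 C.r1=0
C.r0=2 C.r1=2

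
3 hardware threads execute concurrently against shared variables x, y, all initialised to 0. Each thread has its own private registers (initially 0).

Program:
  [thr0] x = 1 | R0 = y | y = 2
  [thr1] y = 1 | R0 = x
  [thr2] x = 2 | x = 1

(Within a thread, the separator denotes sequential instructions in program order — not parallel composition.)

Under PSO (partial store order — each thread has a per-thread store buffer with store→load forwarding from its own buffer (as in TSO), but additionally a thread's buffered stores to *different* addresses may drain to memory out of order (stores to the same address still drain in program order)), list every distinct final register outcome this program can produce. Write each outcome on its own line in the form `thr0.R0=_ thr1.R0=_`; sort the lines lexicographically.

outcome vector order: (thr0.R0,thr1.R0)
|PSO outcomes| = 6

thr0.R0=0 thr1.R0=0
thr0.R0=0 thr1.R0=1
thr0.R0=0 thr1.R0=2
thr0.R0=1 thr1.R0=0
thr0.R0=1 thr1.R0=1
thr0.R0=1 thr1.R0=2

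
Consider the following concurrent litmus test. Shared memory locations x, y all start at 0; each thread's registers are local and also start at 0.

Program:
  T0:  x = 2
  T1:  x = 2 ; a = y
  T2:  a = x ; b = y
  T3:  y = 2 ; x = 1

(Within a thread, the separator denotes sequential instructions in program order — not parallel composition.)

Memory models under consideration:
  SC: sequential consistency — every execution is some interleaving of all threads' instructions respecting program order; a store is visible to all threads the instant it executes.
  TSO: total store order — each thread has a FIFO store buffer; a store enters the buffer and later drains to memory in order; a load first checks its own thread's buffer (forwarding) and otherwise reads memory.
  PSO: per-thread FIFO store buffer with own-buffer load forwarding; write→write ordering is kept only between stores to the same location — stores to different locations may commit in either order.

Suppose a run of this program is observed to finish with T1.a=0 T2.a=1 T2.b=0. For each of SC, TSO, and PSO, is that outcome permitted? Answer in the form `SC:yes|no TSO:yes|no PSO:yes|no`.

outcome vector order: (T1.a,T2.a,T2.b)
SC (10): 000 002 012 020 022 200 202 212 220 222
TSO (10): 000 002 012 020 022 200 202 212 220 222
PSO (12): 000 002 010 012 020 022 200 202 210 212 220 222
target 010 ∈ {PSO}

SC:no TSO:no PSO:yes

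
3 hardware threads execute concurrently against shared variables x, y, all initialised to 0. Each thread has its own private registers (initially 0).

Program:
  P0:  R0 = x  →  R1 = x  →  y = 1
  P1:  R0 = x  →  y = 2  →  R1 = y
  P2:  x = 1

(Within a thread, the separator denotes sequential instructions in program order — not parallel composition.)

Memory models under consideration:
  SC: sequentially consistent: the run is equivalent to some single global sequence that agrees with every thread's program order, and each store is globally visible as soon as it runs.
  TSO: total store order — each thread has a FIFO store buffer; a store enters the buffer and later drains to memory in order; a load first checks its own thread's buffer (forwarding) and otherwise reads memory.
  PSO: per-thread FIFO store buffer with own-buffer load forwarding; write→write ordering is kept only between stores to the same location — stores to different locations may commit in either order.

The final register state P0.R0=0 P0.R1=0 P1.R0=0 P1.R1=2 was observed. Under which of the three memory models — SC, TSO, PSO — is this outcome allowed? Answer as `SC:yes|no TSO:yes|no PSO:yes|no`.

outcome vector order: (P0.R0,P0.R1,P1.R0,P1.R1)
under SC → (0,0,0,1) (0,0,0,2) (0,0,1,1) (0,0,1,2) (0,1,0,1) (0,1,0,2) (0,1,1,1) (0,1,1,2) (1,1,0,1) (1,1,0,2) (1,1,1,1) (1,1,1,2)
under TSO → (0,0,0,1) (0,0,0,2) (0,0,1,1) (0,0,1,2) (0,1,0,1) (0,1,0,2) (0,1,1,1) (0,1,1,2) (1,1,0,1) (1,1,0,2) (1,1,1,1) (1,1,1,2)
under PSO → (0,0,0,1) (0,0,0,2) (0,0,1,1) (0,0,1,2) (0,1,0,1) (0,1,0,2) (0,1,1,1) (0,1,1,2) (1,1,0,1) (1,1,0,2) (1,1,1,1) (1,1,1,2)
target (0,0,0,2) ∈ {SC,TSO,PSO}

SC:yes TSO:yes PSO:yes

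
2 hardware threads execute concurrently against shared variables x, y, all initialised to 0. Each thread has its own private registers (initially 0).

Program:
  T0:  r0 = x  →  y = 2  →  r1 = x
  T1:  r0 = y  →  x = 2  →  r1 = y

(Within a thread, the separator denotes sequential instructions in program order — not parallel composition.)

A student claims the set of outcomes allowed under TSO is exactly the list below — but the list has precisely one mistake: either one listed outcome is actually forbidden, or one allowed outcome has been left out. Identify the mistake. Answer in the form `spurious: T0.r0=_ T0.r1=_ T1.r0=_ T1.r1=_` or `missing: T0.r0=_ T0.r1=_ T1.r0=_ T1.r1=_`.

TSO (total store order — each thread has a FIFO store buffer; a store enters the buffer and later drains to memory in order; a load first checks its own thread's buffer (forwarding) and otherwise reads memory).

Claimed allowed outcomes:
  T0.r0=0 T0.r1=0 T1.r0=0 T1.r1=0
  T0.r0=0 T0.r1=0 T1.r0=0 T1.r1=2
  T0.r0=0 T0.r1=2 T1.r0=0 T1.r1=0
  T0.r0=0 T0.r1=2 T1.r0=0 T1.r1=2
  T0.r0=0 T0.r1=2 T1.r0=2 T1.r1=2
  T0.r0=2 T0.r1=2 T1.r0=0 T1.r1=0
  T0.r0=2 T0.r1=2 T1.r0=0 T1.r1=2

outcome vector order: (T0.r0,T0.r1,T1.r0,T1.r1)
TSO (8): 0/0/0/0 0/0/0/2 0/0/2/2 0/2/0/0 0/2/0/2 0/2/2/2 2/2/0/0 2/2/0/2
TSO∖claimed = {0/0/2/2}

missing: T0.r0=0 T0.r1=0 T1.r0=2 T1.r1=2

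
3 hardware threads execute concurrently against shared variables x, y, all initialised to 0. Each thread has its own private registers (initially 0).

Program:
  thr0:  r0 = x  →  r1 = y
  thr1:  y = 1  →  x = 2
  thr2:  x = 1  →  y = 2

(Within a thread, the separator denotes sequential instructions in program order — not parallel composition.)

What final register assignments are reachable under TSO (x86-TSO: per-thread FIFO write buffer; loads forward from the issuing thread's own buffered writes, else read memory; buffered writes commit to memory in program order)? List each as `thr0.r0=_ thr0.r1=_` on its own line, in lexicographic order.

thr0.r0=0 thr0.r1=0
thr0.r0=0 thr0.r1=1
thr0.r0=0 thr0.r1=2
thr0.r0=1 thr0.r1=0
thr0.r0=1 thr0.r1=1
thr0.r0=1 thr0.r1=2
thr0.r0=2 thr0.r1=1
thr0.r0=2 thr0.r1=2

outcome vector order: (thr0.r0,thr0.r1)
|TSO outcomes| = 8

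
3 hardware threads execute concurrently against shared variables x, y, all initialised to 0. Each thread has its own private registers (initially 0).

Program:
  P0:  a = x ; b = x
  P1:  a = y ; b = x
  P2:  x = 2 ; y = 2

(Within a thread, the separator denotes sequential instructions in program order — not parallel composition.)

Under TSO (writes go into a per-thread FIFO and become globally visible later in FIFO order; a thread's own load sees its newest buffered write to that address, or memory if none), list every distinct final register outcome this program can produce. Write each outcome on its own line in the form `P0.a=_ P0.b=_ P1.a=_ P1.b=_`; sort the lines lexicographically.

P0.a=0 P0.b=0 P1.a=0 P1.b=0
P0.a=0 P0.b=0 P1.a=0 P1.b=2
P0.a=0 P0.b=0 P1.a=2 P1.b=2
P0.a=0 P0.b=2 P1.a=0 P1.b=0
P0.a=0 P0.b=2 P1.a=0 P1.b=2
P0.a=0 P0.b=2 P1.a=2 P1.b=2
P0.a=2 P0.b=2 P1.a=0 P1.b=0
P0.a=2 P0.b=2 P1.a=0 P1.b=2
P0.a=2 P0.b=2 P1.a=2 P1.b=2

outcome vector order: (P0.a,P0.b,P1.a,P1.b)
|TSO outcomes| = 9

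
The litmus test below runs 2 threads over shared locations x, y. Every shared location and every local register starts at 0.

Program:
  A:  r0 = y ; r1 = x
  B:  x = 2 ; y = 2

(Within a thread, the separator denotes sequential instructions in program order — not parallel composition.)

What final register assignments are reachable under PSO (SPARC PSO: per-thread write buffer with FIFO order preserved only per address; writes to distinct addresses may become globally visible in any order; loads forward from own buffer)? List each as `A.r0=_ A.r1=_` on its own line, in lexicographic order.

A.r0=0 A.r1=0
A.r0=0 A.r1=2
A.r0=2 A.r1=0
A.r0=2 A.r1=2

outcome vector order: (A.r0,A.r1)
|PSO outcomes| = 4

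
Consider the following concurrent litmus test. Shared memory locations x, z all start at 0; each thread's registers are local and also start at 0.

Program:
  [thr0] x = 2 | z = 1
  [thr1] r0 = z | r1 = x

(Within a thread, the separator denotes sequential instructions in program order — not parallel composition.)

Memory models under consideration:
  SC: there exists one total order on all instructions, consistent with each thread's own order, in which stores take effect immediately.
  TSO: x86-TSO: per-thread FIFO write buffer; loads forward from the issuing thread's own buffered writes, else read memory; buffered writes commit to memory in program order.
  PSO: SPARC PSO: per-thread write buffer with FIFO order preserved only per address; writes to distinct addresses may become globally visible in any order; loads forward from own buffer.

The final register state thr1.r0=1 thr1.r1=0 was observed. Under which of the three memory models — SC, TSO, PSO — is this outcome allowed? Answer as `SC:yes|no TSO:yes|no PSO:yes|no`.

outcome vector order: (thr1.r0,thr1.r1)
SC (3): <0 0>, <0 2>, <1 2>
TSO (3): <0 0>, <0 2>, <1 2>
PSO (4): <0 0>, <0 2>, <1 0>, <1 2>
target <1 0> ∈ {PSO}

SC:no TSO:no PSO:yes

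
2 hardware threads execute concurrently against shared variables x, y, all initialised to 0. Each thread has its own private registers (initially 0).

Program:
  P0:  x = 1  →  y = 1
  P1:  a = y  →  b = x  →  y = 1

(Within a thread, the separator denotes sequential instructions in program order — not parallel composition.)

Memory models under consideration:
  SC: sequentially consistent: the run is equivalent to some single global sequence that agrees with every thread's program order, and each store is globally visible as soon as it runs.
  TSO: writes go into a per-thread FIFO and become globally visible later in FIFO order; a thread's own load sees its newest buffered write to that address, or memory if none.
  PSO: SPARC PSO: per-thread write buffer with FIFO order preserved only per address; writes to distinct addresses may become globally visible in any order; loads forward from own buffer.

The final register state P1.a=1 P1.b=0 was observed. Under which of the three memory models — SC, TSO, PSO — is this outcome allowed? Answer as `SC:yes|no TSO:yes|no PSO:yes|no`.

SC:no TSO:no PSO:yes

outcome vector order: (P1.a,P1.b)
SC (3): <0 0>, <0 1>, <1 1>
TSO (3): <0 0>, <0 1>, <1 1>
PSO (4): <0 0>, <0 1>, <1 0>, <1 1>
target <1 0> ∈ {PSO}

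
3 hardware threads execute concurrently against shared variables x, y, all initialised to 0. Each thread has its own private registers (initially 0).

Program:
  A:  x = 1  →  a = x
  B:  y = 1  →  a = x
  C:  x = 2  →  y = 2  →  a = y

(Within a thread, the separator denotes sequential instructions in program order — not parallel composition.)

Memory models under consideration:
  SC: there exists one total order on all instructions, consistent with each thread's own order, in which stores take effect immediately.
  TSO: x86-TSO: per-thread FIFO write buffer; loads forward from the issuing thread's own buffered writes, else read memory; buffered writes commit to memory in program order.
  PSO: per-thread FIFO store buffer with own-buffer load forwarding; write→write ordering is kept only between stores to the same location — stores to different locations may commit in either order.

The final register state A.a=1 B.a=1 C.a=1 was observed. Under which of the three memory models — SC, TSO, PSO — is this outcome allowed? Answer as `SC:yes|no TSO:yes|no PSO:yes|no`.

SC:yes TSO:yes PSO:yes

outcome vector order: (A.a,B.a,C.a)
under SC → 1/0/2; 1/1/1; 1/1/2; 1/2/1; 1/2/2; 2/0/2; 2/1/2; 2/2/1; 2/2/2
under TSO → 1/0/1; 1/0/2; 1/1/1; 1/1/2; 1/2/1; 1/2/2; 2/0/1; 2/0/2; 2/1/1; 2/1/2; 2/2/1; 2/2/2
under PSO → 1/0/1; 1/0/2; 1/1/1; 1/1/2; 1/2/1; 1/2/2; 2/0/1; 2/0/2; 2/1/1; 2/1/2; 2/2/1; 2/2/2
target 1/1/1 ∈ {SC,TSO,PSO}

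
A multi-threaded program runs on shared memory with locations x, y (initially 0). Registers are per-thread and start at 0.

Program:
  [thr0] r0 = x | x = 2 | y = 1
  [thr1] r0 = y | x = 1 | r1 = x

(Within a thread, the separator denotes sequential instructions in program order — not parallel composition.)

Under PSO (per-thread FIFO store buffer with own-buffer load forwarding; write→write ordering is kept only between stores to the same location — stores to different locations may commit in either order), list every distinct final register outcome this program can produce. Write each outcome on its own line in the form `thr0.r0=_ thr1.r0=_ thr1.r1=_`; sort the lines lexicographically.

thr0.r0=0 thr1.r0=0 thr1.r1=1
thr0.r0=0 thr1.r0=0 thr1.r1=2
thr0.r0=0 thr1.r0=1 thr1.r1=1
thr0.r0=0 thr1.r0=1 thr1.r1=2
thr0.r0=1 thr1.r0=0 thr1.r1=1
thr0.r0=1 thr1.r0=0 thr1.r1=2

outcome vector order: (thr0.r0,thr1.r0,thr1.r1)
|PSO outcomes| = 6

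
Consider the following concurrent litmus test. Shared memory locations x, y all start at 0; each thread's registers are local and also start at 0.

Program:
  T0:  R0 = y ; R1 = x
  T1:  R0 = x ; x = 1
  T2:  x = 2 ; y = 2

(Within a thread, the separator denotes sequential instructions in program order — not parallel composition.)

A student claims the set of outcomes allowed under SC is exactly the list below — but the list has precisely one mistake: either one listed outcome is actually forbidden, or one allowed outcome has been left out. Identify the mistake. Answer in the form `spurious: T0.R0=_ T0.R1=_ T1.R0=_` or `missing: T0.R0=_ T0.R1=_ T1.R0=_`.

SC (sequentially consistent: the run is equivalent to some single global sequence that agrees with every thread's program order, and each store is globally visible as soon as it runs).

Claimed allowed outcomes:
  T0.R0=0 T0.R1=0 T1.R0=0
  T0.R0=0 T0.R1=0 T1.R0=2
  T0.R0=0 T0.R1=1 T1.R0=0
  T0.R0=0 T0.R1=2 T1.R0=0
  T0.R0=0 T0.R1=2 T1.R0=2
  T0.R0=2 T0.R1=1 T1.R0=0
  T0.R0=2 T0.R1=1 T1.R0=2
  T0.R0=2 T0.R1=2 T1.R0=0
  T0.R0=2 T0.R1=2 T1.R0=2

outcome vector order: (T0.R0,T0.R1,T1.R0)
[SC] allowed = {(0,0,0); (0,0,2); (0,1,0); (0,1,2); (0,2,0); (0,2,2); (2,1,0); (2,1,2); (2,2,0); (2,2,2)}
SC∖claimed = {(0,1,2)}

missing: T0.R0=0 T0.R1=1 T1.R0=2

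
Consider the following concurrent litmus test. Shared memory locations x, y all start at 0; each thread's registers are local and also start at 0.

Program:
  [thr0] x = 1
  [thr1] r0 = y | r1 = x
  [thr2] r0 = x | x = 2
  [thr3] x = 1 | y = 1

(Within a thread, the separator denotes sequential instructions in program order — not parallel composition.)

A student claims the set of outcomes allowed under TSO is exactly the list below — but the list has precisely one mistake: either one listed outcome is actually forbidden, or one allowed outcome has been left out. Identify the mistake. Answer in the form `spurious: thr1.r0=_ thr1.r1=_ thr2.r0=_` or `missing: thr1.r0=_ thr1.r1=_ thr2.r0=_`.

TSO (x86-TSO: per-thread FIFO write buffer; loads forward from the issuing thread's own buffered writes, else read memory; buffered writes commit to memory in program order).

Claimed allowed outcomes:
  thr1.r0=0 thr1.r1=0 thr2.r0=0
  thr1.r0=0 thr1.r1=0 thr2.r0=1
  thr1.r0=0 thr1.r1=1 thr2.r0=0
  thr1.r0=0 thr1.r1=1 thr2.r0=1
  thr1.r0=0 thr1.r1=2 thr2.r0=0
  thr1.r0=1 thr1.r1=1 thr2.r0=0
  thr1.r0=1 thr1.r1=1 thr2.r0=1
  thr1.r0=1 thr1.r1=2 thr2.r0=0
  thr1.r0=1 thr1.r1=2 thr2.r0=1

missing: thr1.r0=0 thr1.r1=2 thr2.r0=1

outcome vector order: (thr1.r0,thr1.r1,thr2.r0)
TSO: 10 outcomes — {0/0/0, 0/0/1, 0/1/0, 0/1/1, 0/2/0, 0/2/1, 1/1/0, 1/1/1, 1/2/0, 1/2/1}
TSO∖claimed = {0/2/1}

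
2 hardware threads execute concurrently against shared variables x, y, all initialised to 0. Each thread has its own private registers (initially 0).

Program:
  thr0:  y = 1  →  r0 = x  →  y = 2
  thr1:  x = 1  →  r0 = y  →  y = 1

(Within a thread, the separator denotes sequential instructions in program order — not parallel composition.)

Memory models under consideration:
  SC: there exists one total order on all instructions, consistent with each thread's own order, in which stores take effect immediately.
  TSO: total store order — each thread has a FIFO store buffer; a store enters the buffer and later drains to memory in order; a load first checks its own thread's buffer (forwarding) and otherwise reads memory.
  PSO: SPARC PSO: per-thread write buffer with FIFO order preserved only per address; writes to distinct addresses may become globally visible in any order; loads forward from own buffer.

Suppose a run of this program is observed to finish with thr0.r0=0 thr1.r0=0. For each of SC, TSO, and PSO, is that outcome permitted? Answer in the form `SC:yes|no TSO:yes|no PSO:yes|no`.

SC:no TSO:yes PSO:yes

outcome vector order: (thr0.r0,thr1.r0)
SC: 5 outcomes — {0/1 0/2 1/0 1/1 1/2}
TSO: 6 outcomes — {0/0 0/1 0/2 1/0 1/1 1/2}
PSO: 6 outcomes — {0/0 0/1 0/2 1/0 1/1 1/2}
target 0/0 ∈ {TSO,PSO}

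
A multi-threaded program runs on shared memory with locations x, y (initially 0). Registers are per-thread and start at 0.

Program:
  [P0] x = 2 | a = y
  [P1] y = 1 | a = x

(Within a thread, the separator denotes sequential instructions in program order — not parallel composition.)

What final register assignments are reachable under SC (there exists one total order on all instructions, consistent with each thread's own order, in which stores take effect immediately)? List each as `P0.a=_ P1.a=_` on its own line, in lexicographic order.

outcome vector order: (P0.a,P1.a)
|SC outcomes| = 3

P0.a=0 P1.a=2
P0.a=1 P1.a=0
P0.a=1 P1.a=2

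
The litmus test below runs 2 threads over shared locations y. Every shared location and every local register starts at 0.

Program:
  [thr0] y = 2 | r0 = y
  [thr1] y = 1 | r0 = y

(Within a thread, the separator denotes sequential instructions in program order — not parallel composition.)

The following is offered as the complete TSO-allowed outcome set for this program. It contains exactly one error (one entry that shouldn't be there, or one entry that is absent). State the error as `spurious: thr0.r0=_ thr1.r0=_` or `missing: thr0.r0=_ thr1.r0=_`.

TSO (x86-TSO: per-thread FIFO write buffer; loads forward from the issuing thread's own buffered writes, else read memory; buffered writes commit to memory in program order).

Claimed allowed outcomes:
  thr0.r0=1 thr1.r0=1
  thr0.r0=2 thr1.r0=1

outcome vector order: (thr0.r0,thr1.r0)
under TSO → 11, 21, 22
TSO∖claimed = {22}

missing: thr0.r0=2 thr1.r0=2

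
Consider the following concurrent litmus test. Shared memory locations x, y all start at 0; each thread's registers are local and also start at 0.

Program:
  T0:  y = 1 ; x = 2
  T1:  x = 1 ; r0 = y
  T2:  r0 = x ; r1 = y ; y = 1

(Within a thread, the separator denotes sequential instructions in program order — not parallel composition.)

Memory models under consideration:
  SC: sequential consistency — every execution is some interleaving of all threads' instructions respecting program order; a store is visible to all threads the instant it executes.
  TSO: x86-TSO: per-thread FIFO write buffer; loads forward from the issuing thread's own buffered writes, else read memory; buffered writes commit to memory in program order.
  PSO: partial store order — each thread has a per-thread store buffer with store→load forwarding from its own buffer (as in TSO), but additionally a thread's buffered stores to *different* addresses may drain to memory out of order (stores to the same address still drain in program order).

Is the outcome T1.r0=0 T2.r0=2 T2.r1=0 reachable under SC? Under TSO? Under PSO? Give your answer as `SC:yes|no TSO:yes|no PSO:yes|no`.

outcome vector order: (T1.r0,T2.r0,T2.r1)
under SC → (0,0,0), (0,0,1), (0,1,0), (0,1,1), (0,2,1), (1,0,0), (1,0,1), (1,1,0), (1,1,1), (1,2,1)
under TSO → (0,0,0), (0,0,1), (0,1,0), (0,1,1), (0,2,1), (1,0,0), (1,0,1), (1,1,0), (1,1,1), (1,2,1)
under PSO → (0,0,0), (0,0,1), (0,1,0), (0,1,1), (0,2,0), (0,2,1), (1,0,0), (1,0,1), (1,1,0), (1,1,1), (1,2,0), (1,2,1)
target (0,2,0) ∈ {PSO}

SC:no TSO:no PSO:yes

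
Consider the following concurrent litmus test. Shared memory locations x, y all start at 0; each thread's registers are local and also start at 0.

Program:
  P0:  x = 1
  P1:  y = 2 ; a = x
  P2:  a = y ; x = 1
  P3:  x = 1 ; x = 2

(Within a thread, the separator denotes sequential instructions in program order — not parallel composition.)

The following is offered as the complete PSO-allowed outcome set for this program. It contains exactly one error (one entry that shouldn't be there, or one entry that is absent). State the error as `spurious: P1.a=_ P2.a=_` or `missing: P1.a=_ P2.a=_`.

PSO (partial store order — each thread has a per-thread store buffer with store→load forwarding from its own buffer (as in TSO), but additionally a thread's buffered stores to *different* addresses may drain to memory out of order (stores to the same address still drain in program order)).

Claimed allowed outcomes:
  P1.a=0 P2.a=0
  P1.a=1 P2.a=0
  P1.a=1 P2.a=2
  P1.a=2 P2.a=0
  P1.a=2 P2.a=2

outcome vector order: (P1.a,P2.a)
[PSO] allowed = {(0,0) (0,2) (1,0) (1,2) (2,0) (2,2)}
PSO∖claimed = {(0,2)}

missing: P1.a=0 P2.a=2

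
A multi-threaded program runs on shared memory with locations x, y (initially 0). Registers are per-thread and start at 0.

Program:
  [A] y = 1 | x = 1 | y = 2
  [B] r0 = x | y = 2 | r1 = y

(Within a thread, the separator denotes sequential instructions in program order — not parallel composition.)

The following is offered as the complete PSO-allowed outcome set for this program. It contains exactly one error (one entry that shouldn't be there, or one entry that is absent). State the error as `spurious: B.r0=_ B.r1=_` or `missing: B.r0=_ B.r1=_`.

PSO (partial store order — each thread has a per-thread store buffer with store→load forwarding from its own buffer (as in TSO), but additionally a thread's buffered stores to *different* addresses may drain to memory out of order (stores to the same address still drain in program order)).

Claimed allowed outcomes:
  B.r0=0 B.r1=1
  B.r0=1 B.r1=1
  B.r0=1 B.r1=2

missing: B.r0=0 B.r1=2

outcome vector order: (B.r0,B.r1)
PSO: 4 outcomes — {01 02 11 12}
PSO∖claimed = {02}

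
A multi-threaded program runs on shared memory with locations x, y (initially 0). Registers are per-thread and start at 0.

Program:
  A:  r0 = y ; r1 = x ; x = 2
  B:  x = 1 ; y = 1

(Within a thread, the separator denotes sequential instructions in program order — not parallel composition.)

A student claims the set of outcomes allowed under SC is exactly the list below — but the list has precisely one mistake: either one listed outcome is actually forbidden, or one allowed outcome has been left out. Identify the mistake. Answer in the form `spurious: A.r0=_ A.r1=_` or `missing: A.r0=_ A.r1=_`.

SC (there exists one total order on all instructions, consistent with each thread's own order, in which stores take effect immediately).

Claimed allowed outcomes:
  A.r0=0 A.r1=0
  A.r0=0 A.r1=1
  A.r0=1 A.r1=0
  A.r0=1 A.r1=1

spurious: A.r0=1 A.r1=0

outcome vector order: (A.r0,A.r1)
SC (3): 0/0 0/1 1/1
claimed∖SC = {1/0}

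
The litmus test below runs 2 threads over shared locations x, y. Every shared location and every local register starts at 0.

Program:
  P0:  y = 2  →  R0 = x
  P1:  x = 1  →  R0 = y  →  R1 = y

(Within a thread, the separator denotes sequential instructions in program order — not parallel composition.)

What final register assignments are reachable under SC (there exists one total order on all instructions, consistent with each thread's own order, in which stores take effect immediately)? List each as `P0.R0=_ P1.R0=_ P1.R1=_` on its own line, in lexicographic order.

P0.R0=0 P1.R0=2 P1.R1=2
P0.R0=1 P1.R0=0 P1.R1=0
P0.R0=1 P1.R0=0 P1.R1=2
P0.R0=1 P1.R0=2 P1.R1=2

outcome vector order: (P0.R0,P1.R0,P1.R1)
|SC outcomes| = 4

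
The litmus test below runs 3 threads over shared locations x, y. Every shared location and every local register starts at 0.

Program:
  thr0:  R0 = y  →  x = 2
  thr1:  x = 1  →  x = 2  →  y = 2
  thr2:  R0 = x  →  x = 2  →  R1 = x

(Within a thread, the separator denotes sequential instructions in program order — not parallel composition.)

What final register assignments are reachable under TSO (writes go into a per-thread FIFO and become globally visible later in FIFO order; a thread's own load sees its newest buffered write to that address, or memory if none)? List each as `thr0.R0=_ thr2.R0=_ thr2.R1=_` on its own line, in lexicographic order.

outcome vector order: (thr0.R0,thr2.R0,thr2.R1)
|TSO outcomes| = 9

thr0.R0=0 thr2.R0=0 thr2.R1=1
thr0.R0=0 thr2.R0=0 thr2.R1=2
thr0.R0=0 thr2.R0=1 thr2.R1=2
thr0.R0=0 thr2.R0=2 thr2.R1=1
thr0.R0=0 thr2.R0=2 thr2.R1=2
thr0.R0=2 thr2.R0=0 thr2.R1=1
thr0.R0=2 thr2.R0=0 thr2.R1=2
thr0.R0=2 thr2.R0=1 thr2.R1=2
thr0.R0=2 thr2.R0=2 thr2.R1=2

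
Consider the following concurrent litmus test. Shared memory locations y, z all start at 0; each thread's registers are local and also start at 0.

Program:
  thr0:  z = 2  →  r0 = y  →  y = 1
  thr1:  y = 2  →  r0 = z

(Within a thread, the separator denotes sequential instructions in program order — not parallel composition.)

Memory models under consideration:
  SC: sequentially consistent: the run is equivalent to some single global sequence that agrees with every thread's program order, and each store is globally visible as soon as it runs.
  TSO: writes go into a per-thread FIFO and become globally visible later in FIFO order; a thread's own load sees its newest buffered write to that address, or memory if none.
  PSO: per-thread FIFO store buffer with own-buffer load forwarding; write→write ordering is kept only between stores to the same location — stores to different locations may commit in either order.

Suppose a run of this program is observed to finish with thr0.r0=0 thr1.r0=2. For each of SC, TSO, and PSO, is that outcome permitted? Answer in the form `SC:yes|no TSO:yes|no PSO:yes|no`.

SC:yes TSO:yes PSO:yes

outcome vector order: (thr0.r0,thr1.r0)
SC (3): <0 2>; <2 0>; <2 2>
TSO (4): <0 0>; <0 2>; <2 0>; <2 2>
PSO (4): <0 0>; <0 2>; <2 0>; <2 2>
target <0 2> ∈ {SC,TSO,PSO}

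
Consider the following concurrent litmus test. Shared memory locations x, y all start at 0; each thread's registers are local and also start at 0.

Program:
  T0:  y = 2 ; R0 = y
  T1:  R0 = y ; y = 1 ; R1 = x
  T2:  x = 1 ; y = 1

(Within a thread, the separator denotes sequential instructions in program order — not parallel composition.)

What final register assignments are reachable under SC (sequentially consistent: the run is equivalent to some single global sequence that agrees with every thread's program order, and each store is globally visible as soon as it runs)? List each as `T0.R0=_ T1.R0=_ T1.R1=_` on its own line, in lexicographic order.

T0.R0=1 T1.R0=0 T1.R1=0
T0.R0=1 T1.R0=0 T1.R1=1
T0.R0=1 T1.R0=1 T1.R1=1
T0.R0=1 T1.R0=2 T1.R1=0
T0.R0=1 T1.R0=2 T1.R1=1
T0.R0=2 T1.R0=0 T1.R1=0
T0.R0=2 T1.R0=0 T1.R1=1
T0.R0=2 T1.R0=1 T1.R1=1
T0.R0=2 T1.R0=2 T1.R1=0
T0.R0=2 T1.R0=2 T1.R1=1

outcome vector order: (T0.R0,T1.R0,T1.R1)
|SC outcomes| = 10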